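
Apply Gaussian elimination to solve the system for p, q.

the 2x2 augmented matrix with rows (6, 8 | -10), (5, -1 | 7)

Forward elimination on [A|b]:
R2 <- R2 - (5/6)*R1:  [     0  -23/3   46/3 ]
Row echelon form:
[ 6      8  |   -10 ]
[ 0  -23/3  |  46/3 ]
Back-substitution:
q = (46/3) / (-23/3) = -2
p = (-10 - (8)*(-2)) / 6 = 1

(1, -2)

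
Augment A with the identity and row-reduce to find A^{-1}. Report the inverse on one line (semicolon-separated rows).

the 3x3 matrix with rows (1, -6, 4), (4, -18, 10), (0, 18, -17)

inverse = [21 -5 2; 34/3 -17/6 1; 12 -3 1]

Gauss-Jordan on [A | I]:
R2 <- R2 - (4)*R1:  [  0   6  -6  |  -4   1   0 ]
R2 <- (1/6)*R2:  [    0     1    -1  |  -2/3   1/6     0 ]
R1 <- R1 - (-6)*R2:  [  1   0  -2  |  -3   1   0 ]
R3 <- R3 - (18)*R2:  [  0   0   1  |  12  -3   1 ]
R1 <- R1 - (-2)*R3:  [  1   0   0  |  21  -5   2 ]
R2 <- R2 - (-1)*R3:  [     0      1      0  |   34/3  -17/6      1 ]
Right block of [I | A^{-1}] is the inverse:
[   21     -5  2 ]
[ 34/3  -17/6  1 ]
[   12     -3  1 ]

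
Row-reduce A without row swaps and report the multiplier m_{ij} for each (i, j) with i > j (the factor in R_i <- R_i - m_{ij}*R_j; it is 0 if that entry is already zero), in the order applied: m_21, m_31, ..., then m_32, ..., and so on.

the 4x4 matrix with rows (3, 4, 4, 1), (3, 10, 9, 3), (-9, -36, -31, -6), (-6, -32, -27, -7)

Forward elimination:
R2 <- R2 - (1)*R1:  [ 0  6  5  2 ]
R3 <- R3 - (-3)*R1:  [   0  -24  -19   -3 ]
R4 <- R4 - (-2)*R1:  [   0  -24  -19   -5 ]
R3 <- R3 - (-4)*R2:  [ 0  0  1  5 ]
R4 <- R4 - (-4)*R2:  [ 0  0  1  3 ]
R4 <- R4 - (1)*R3:  [  0   0   0  -2 ]
Multipliers (in order of application): m_{21} = 1, m_{31} = -3, m_{41} = -2, m_{32} = -4, m_{42} = -4, m_{43} = 1

multipliers: 1, -3, -2, -4, -4, 1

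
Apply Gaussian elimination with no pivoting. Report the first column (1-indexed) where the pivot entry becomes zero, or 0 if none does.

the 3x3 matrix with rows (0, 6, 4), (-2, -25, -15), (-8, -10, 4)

first zero-pivot column = 1

Naive forward elimination:
Pivot entry (1,1) is zero but row 2 has -2 in column 1 -> naive elimination stops; a row interchange (e.g. R1 <-> R2) would be required here.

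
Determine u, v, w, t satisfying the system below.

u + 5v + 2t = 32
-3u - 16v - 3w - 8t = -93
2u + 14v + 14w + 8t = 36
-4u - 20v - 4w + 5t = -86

Forward elimination on [A|b]:
R2 <- R2 - (-3)*R1:  [  0  -1  -3  -2   3 ]
R3 <- R3 - (2)*R1:  [   0    4   14    4  -28 ]
R4 <- R4 - (-4)*R1:  [  0   0  -4  13  42 ]
R3 <- R3 - (-4)*R2:  [   0    0    2   -4  -16 ]
R4 <- R4 - (-2)*R3:  [  0   0   0   5  10 ]
Row echelon form:
[ 1   5   0   2  |   32 ]
[ 0  -1  -3  -2  |    3 ]
[ 0   0   2  -4  |  -16 ]
[ 0   0   0   5  |   10 ]
Back-substitution:
t = (10) / 5 = 2
w = (-16 - (-4)*(2)) / 2 = -4
v = (3 - (-3)*(-4) - (-2)*(2)) / -1 = 5
u = (32 - (5)*(5) - (2)*(2)) / 1 = 3

(3, 5, -4, 2)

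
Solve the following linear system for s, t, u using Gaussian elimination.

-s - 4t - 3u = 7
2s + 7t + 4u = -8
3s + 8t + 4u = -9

Forward elimination on [A|b]:
R2 <- R2 - (-2)*R1:  [  0  -1  -2   6 ]
R3 <- R3 - (-3)*R1:  [  0  -4  -5  12 ]
R3 <- R3 - (4)*R2:  [   0    0    3  -12 ]
Row echelon form:
[ -1  -4  -3  |    7 ]
[  0  -1  -2  |    6 ]
[  0   0   3  |  -12 ]
Back-substitution:
u = (-12) / 3 = -4
t = (6 - (-2)*(-4)) / -1 = 2
s = (7 - (-4)*(2) - (-3)*(-4)) / -1 = -3

(-3, 2, -4)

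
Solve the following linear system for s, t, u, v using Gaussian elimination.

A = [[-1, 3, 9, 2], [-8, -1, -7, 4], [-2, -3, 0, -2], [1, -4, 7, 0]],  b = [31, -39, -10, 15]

Forward elimination on [A|b]:
R2 <- R2 - (8)*R1:  [    0   -25   -79   -12  -287 ]
R3 <- R3 - (2)*R1:  [   0   -9  -18   -6  -72 ]
R4 <- R4 - (-1)*R1:  [  0  -1  16   2  46 ]
R3 <- R3 - (9/25)*R2:  [      0       0  261/25  -42/25  783/25 ]
R4 <- R4 - (1/25)*R2:  [       0        0   479/25    62/25  1437/25 ]
R4 <- R4 - (479/261)*R3:  [      0       0       0  484/87       0 ]
Row echelon form:
[ -1    3       9       2  |      31 ]
[  0  -25     -79     -12  |    -287 ]
[  0    0  261/25  -42/25  |  783/25 ]
[  0    0       0  484/87  |       0 ]
Back-substitution:
v = (0) / (484/87) = 0
u = (783/25 - (-42/25)*(0)) / (261/25) = 3
t = (-287 - (-79)*(3) - (-12)*(0)) / -25 = 2
s = (31 - (3)*(2) - (9)*(3) - (2)*(0)) / -1 = 2

(2, 2, 3, 0)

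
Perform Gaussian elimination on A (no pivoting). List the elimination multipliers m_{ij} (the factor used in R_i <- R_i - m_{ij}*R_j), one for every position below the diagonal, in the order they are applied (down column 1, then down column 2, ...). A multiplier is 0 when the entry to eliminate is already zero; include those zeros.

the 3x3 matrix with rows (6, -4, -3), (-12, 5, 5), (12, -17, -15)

multipliers: -2, 2, 3

Forward elimination:
R2 <- R2 - (-2)*R1:  [  0  -3  -1 ]
R3 <- R3 - (2)*R1:  [  0  -9  -9 ]
R3 <- R3 - (3)*R2:  [  0   0  -6 ]
Multipliers (in order of application): m_{21} = -2, m_{31} = 2, m_{32} = 3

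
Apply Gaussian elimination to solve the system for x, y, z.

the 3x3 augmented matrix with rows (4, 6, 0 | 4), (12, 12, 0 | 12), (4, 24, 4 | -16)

(1, 0, -5)

Forward elimination on [A|b]:
R2 <- R2 - (3)*R1:  [  0  -6   0   0 ]
R3 <- R3 - (1)*R1:  [   0   18    4  -20 ]
R3 <- R3 - (-3)*R2:  [   0    0    4  -20 ]
Row echelon form:
[ 4   6  0  |    4 ]
[ 0  -6  0  |    0 ]
[ 0   0  4  |  -20 ]
Back-substitution:
z = (-20) / 4 = -5
y = (0) / -6 = 0
x = (4 - (6)*(0)) / 4 = 1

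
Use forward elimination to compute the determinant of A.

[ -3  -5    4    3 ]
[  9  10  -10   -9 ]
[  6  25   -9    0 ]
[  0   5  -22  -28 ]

Forward elimination:
R2 <- R2 - (-3)*R1:  [  0  -5   2   0 ]
R3 <- R3 - (-2)*R1:  [  0  15  -1   6 ]
R3 <- R3 - (-3)*R2:  [ 0  0  5  6 ]
R4 <- R4 - (-1)*R2:  [   0    0  -20  -28 ]
R4 <- R4 - (-4)*R3:  [  0   0   0  -4 ]
Upper-triangular form:
[ -3  -5  4   3 ]
[  0  -5  2   0 ]
[  0   0  5   6 ]
[  0   0  0  -4 ]
det(A) = (-1)^0 * (-3) * (-5) * (5) * (-4) = -300  (0 row swaps -> sign +1)

det(A) = -300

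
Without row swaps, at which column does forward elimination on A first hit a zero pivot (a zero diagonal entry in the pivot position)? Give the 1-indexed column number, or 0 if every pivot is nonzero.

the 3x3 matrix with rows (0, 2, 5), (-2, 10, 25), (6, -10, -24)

Naive forward elimination:
Pivot entry (1,1) is zero but row 2 has -2 in column 1 -> naive elimination stops; a row interchange (e.g. R1 <-> R2) would be required here.

first zero-pivot column = 1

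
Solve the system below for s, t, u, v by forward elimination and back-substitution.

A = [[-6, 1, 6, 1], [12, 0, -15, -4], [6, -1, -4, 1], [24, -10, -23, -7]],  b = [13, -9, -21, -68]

(-3, 4, -1, -3)

Forward elimination on [A|b]:
R2 <- R2 - (-2)*R1:  [  0   2  -3  -2  17 ]
R3 <- R3 - (-1)*R1:  [  0   0   2   2  -8 ]
R4 <- R4 - (-4)*R1:  [   0   -6    1   -3  -16 ]
R4 <- R4 - (-3)*R2:  [  0   0  -8  -9  35 ]
R4 <- R4 - (-4)*R3:  [  0   0   0  -1   3 ]
Row echelon form:
[ -6  1   6   1  |  13 ]
[  0  2  -3  -2  |  17 ]
[  0  0   2   2  |  -8 ]
[  0  0   0  -1  |   3 ]
Back-substitution:
v = (3) / -1 = -3
u = (-8 - (2)*(-3)) / 2 = -1
t = (17 - (-3)*(-1) - (-2)*(-3)) / 2 = 4
s = (13 - (1)*(4) - (6)*(-1) - (1)*(-3)) / -6 = -3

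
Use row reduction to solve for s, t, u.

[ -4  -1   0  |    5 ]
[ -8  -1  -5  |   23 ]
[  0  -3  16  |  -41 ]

Forward elimination on [A|b]:
R2 <- R2 - (2)*R1:  [  0   1  -5  13 ]
R3 <- R3 - (-3)*R2:  [  0   0   1  -2 ]
Row echelon form:
[ -4  -1   0  |   5 ]
[  0   1  -5  |  13 ]
[  0   0   1  |  -2 ]
Back-substitution:
u = (-2) / 1 = -2
t = (13 - (-5)*(-2)) / 1 = 3
s = (5 - (-1)*(3)) / -4 = -2

(-2, 3, -2)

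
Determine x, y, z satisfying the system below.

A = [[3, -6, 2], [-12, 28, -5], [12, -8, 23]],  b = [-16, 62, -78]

Forward elimination on [A|b]:
R2 <- R2 - (-4)*R1:  [  0   4   3  -2 ]
R3 <- R3 - (4)*R1:  [   0   16   15  -14 ]
R3 <- R3 - (4)*R2:  [  0   0   3  -6 ]
Row echelon form:
[ 3  -6  2  |  -16 ]
[ 0   4  3  |   -2 ]
[ 0   0  3  |   -6 ]
Back-substitution:
z = (-6) / 3 = -2
y = (-2 - (3)*(-2)) / 4 = 1
x = (-16 - (-6)*(1) - (2)*(-2)) / 3 = -2

(-2, 1, -2)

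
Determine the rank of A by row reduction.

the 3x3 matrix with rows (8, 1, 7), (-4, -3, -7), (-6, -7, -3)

Row reduction:
R2 <- R2 - (-1/2)*R1:  [    0  -5/2  -7/2 ]
R3 <- R3 - (-3/4)*R1:  [     0  -25/4    9/4 ]
R3 <- R3 - (5/2)*R2:  [  0   0  11 ]
Row echelon form:
[ 8     1     7 ]
[ 0  -5/2  -7/2 ]
[ 0     0    11 ]
Nonzero rows / pivot columns: 3

rank(A) = 3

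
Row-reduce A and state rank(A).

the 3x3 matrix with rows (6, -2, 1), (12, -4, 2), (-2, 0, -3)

rank(A) = 2

Row reduction:
R2 <- R2 - (2)*R1:  [ 0  0  0 ]
R3 <- R3 - (-1/3)*R1:  [    0  -2/3  -8/3 ]
R2 <-> R3   (pivot in column 2 was zero)
[ 6    -2     1 ]
[ 0  -2/3  -8/3 ]
[ 0     0     0 ]
Row echelon form:
[ 6    -2     1 ]
[ 0  -2/3  -8/3 ]
[ 0     0     0 ]
Nonzero rows / pivot columns: 2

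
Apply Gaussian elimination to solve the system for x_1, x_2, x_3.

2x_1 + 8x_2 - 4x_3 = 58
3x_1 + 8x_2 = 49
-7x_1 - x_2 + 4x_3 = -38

(3, 5, -3)

Forward elimination on [A|b]:
R2 <- R2 - (3/2)*R1:  [   0   -4    6  -38 ]
R3 <- R3 - (-7/2)*R1:  [   0   27  -10  165 ]
R3 <- R3 - (-27/4)*R2:  [      0       0    61/2  -183/2 ]
Row echelon form:
[ 2   8    -4  |      58 ]
[ 0  -4     6  |     -38 ]
[ 0   0  61/2  |  -183/2 ]
Back-substitution:
x_3 = (-183/2) / (61/2) = -3
x_2 = (-38 - (6)*(-3)) / -4 = 5
x_1 = (58 - (8)*(5) - (-4)*(-3)) / 2 = 3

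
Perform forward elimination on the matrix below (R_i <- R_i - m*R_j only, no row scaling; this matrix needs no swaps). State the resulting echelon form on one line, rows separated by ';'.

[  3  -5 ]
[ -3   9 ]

Forward elimination:
R2 <- R2 - (-1)*R1:  [ 0  4 ]
Row echelon form:
[ 3  -5 ]
[ 0   4 ]

REF = [3 -5; 0 4]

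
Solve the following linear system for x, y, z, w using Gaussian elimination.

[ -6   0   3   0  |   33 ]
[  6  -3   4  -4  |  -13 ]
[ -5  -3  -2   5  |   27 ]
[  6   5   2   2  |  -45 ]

(-5, -3, 1, -1)

Forward elimination on [A|b]:
R2 <- R2 - (-1)*R1:  [  0  -3   7  -4  20 ]
R3 <- R3 - (5/6)*R1:  [    0    -3  -9/2     5  -1/2 ]
R4 <- R4 - (-1)*R1:  [   0    5    5    2  -12 ]
R3 <- R3 - (1)*R2:  [     0      0  -23/2      9  -41/2 ]
R4 <- R4 - (-5/3)*R2:  [     0      0   50/3  -14/3   64/3 ]
R4 <- R4 - (-100/69)*R3:  [       0        0        0   578/69  -578/69 ]
Row echelon form:
[ -6   0      3       0  |       33 ]
[  0  -3      7      -4  |       20 ]
[  0   0  -23/2       9  |    -41/2 ]
[  0   0      0  578/69  |  -578/69 ]
Back-substitution:
w = (-578/69) / (578/69) = -1
z = (-41/2 - (9)*(-1)) / (-23/2) = 1
y = (20 - (7)*(1) - (-4)*(-1)) / -3 = -3
x = (33 - (3)*(1)) / -6 = -5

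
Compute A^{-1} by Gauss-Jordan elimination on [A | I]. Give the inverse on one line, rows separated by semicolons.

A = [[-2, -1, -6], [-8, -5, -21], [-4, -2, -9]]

Gauss-Jordan on [A | I]:
R1 <- (1/-2)*R1:  [    1   1/2     3  |  -1/2     0     0 ]
R2 <- R2 - (-8)*R1:  [  0  -1   3  |  -4   1   0 ]
R3 <- R3 - (-4)*R1:  [  0   0   3  |  -2   0   1 ]
R2 <- (1/-1)*R2:  [  0   1  -3  |   4  -1   0 ]
R1 <- R1 - (1/2)*R2:  [    1     0   9/2  |  -5/2   1/2     0 ]
R3 <- (1/3)*R3:  [    0     0     1  |  -2/3     0   1/3 ]
R1 <- R1 - (9/2)*R3:  [    1     0     0  |   1/2   1/2  -3/2 ]
R2 <- R2 - (-3)*R3:  [  0   1   0  |   2  -1   1 ]
Right block of [I | A^{-1}] is the inverse:
[  1/2  1/2  -3/2 ]
[    2   -1     1 ]
[ -2/3    0   1/3 ]

inverse = [1/2 1/2 -3/2; 2 -1 1; -2/3 0 1/3]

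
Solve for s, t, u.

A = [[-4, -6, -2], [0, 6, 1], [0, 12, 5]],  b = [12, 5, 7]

Forward elimination on [A|b]:
R3 <- R3 - (2)*R2:  [  0   0   3  -3 ]
Row echelon form:
[ -4  -6  -2  |  12 ]
[  0   6   1  |   5 ]
[  0   0   3  |  -3 ]
Back-substitution:
u = (-3) / 3 = -1
t = (5 - (1)*(-1)) / 6 = 1
s = (12 - (-6)*(1) - (-2)*(-1)) / -4 = -4

(-4, 1, -1)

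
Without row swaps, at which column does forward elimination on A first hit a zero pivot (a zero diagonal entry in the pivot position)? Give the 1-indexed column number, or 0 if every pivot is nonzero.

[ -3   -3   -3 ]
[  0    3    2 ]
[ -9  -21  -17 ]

first zero-pivot column = 3

Naive forward elimination:
R3 <- R3 - (3)*R1:  [   0  -12   -8 ]
R3 <- R3 - (-4)*R2:  [ 0  0  0 ]
Matrix at this point:
[ -3  -3  -3 ]
[  0   3   2 ]
[  0   0   0 ]
Pivot entry (3,3) in the last row is zero and there are no rows below to swap with -> zero pivot in column 3 (A is singular).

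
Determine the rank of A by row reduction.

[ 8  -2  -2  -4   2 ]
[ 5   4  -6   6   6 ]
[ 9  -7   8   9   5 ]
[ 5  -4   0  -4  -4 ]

Row reduction:
R2 <- R2 - (5/8)*R1:  [     0   21/4  -19/4   17/2   19/4 ]
R3 <- R3 - (9/8)*R1:  [     0  -19/4   41/4   27/2   11/4 ]
R4 <- R4 - (5/8)*R1:  [     0  -11/4    5/4   -3/2  -21/4 ]
R3 <- R3 - (-19/21)*R2:  [      0       0  125/21  445/21  148/21 ]
R4 <- R4 - (-11/21)*R2:  [      0       0  -26/21   62/21  -58/21 ]
R4 <- R4 - (-26/125)*R3:  [        0         0         0    184/25  -162/125 ]
Row echelon form:
[ 8    -2      -2      -4         2 ]
[ 0  21/4   -19/4    17/2      19/4 ]
[ 0     0  125/21  445/21    148/21 ]
[ 0     0       0  184/25  -162/125 ]
Nonzero rows / pivot columns: 4

rank(A) = 4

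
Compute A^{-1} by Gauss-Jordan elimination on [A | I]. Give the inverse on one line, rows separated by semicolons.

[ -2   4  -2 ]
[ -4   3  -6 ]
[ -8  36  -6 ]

inverse = [-33/10 4/5 3/10; -2/5 1/15 1/15; 2 -2/3 -1/6]

Gauss-Jordan on [A | I]:
R1 <- (1/-2)*R1:  [    1    -2     1  |  -1/2     0     0 ]
R2 <- R2 - (-4)*R1:  [  0  -5  -2  |  -2   1   0 ]
R3 <- R3 - (-8)*R1:  [  0  20   2  |  -4   0   1 ]
R2 <- (1/-5)*R2:  [    0     1   2/5  |   2/5  -1/5     0 ]
R1 <- R1 - (-2)*R2:  [    1     0   9/5  |  3/10  -2/5     0 ]
R3 <- R3 - (20)*R2:  [   0    0   -6  |  -12    4    1 ]
R3 <- (1/-6)*R3:  [    0     0     1  |     2  -2/3  -1/6 ]
R1 <- R1 - (9/5)*R3:  [      1       0       0  |  -33/10     4/5    3/10 ]
R2 <- R2 - (2/5)*R3:  [    0     1     0  |  -2/5  1/15  1/15 ]
Right block of [I | A^{-1}] is the inverse:
[ -33/10   4/5  3/10 ]
[   -2/5  1/15  1/15 ]
[      2  -2/3  -1/6 ]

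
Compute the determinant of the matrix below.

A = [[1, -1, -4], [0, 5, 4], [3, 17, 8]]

Forward elimination:
R3 <- R3 - (3)*R1:  [  0  20  20 ]
R3 <- R3 - (4)*R2:  [ 0  0  4 ]
Upper-triangular form:
[ 1  -1  -4 ]
[ 0   5   4 ]
[ 0   0   4 ]
det(A) = (-1)^0 * (1) * (5) * (4) = 20  (0 row swaps -> sign +1)

det(A) = 20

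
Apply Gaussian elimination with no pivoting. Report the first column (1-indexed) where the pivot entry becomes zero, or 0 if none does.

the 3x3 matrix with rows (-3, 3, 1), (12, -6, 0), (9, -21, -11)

Naive forward elimination:
R2 <- R2 - (-4)*R1:  [ 0  6  4 ]
R3 <- R3 - (-3)*R1:  [   0  -12   -8 ]
R3 <- R3 - (-2)*R2:  [ 0  0  0 ]
Matrix at this point:
[ -3  3  1 ]
[  0  6  4 ]
[  0  0  0 ]
Pivot entry (3,3) in the last row is zero and there are no rows below to swap with -> zero pivot in column 3 (A is singular).

first zero-pivot column = 3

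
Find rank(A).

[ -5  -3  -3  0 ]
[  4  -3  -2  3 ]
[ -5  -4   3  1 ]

Row reduction:
R2 <- R2 - (-4/5)*R1:  [     0  -27/5  -22/5      3 ]
R3 <- R3 - (1)*R1:  [  0  -1   6   1 ]
R3 <- R3 - (5/27)*R2:  [      0       0  184/27     4/9 ]
Row echelon form:
[ -5     -3      -3    0 ]
[  0  -27/5   -22/5    3 ]
[  0      0  184/27  4/9 ]
Nonzero rows / pivot columns: 3

rank(A) = 3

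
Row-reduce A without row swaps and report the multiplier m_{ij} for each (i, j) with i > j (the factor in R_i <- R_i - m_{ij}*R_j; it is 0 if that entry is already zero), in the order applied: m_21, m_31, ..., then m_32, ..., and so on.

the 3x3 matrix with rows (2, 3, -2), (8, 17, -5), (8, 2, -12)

multipliers: 4, 4, -2

Forward elimination:
R2 <- R2 - (4)*R1:  [ 0  5  3 ]
R3 <- R3 - (4)*R1:  [   0  -10   -4 ]
R3 <- R3 - (-2)*R2:  [ 0  0  2 ]
Multipliers (in order of application): m_{21} = 4, m_{31} = 4, m_{32} = -2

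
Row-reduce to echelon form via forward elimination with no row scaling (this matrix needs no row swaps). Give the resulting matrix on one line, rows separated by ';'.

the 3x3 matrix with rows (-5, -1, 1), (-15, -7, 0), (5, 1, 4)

REF = [-5 -1 1; 0 -4 -3; 0 0 5]

Forward elimination:
R2 <- R2 - (3)*R1:  [  0  -4  -3 ]
R3 <- R3 - (-1)*R1:  [ 0  0  5 ]
Row echelon form:
[ -5  -1   1 ]
[  0  -4  -3 ]
[  0   0   5 ]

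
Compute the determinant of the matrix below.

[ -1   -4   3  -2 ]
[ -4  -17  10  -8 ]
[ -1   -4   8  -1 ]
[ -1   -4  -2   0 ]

det(A) = 15

Forward elimination:
R2 <- R2 - (4)*R1:  [  0  -1  -2   0 ]
R3 <- R3 - (1)*R1:  [ 0  0  5  1 ]
R4 <- R4 - (1)*R1:  [  0   0  -5   2 ]
R4 <- R4 - (-1)*R3:  [ 0  0  0  3 ]
Upper-triangular form:
[ -1  -4   3  -2 ]
[  0  -1  -2   0 ]
[  0   0   5   1 ]
[  0   0   0   3 ]
det(A) = (-1)^0 * (-1) * (-1) * (5) * (3) = 15  (0 row swaps -> sign +1)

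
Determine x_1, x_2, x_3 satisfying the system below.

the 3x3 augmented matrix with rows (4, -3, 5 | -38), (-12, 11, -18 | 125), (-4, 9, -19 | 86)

Forward elimination on [A|b]:
R2 <- R2 - (-3)*R1:  [  0   2  -3  11 ]
R3 <- R3 - (-1)*R1:  [   0    6  -14   48 ]
R3 <- R3 - (3)*R2:  [  0   0  -5  15 ]
Row echelon form:
[ 4  -3   5  |  -38 ]
[ 0   2  -3  |   11 ]
[ 0   0  -5  |   15 ]
Back-substitution:
x_3 = (15) / -5 = -3
x_2 = (11 - (-3)*(-3)) / 2 = 1
x_1 = (-38 - (-3)*(1) - (5)*(-3)) / 4 = -5

(-5, 1, -3)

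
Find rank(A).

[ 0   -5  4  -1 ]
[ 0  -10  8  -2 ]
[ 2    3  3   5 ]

rank(A) = 2

Row reduction:
R1 <-> R3   (pivot in column 1 was zero)
[ 2    3  3   5 ]
[ 0  -10  8  -2 ]
[ 0   -5  4  -1 ]
R3 <- R3 - (1/2)*R2:  [ 0  0  0  0 ]
Row echelon form:
[ 2    3  3   5 ]
[ 0  -10  8  -2 ]
[ 0    0  0   0 ]
Nonzero rows / pivot columns: 2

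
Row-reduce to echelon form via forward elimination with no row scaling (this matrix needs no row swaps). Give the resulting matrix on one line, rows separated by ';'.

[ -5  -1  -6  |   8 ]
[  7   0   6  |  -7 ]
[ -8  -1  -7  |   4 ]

REF = [-5 -1 -6 8; 0 -7/5 -12/5 21/5; 0 0 11/7 -7]

Forward elimination:
R2 <- R2 - (-7/5)*R1:  [     0   -7/5  -12/5   21/5 ]
R3 <- R3 - (8/5)*R1:  [     0    3/5   13/5  -44/5 ]
R3 <- R3 - (-3/7)*R2:  [    0     0  11/7    -7 ]
Row echelon form:
[ -5    -1     -6  |     8 ]
[  0  -7/5  -12/5  |  21/5 ]
[  0     0   11/7  |    -7 ]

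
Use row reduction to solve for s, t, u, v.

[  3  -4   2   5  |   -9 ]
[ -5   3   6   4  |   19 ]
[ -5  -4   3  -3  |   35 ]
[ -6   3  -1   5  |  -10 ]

(-2, -1, 4, -3)

Forward elimination on [A|b]:
R2 <- R2 - (-5/3)*R1:  [     0  -11/3   28/3   37/3      4 ]
R3 <- R3 - (-5/3)*R1:  [     0  -32/3   19/3   16/3     20 ]
R4 <- R4 - (-2)*R1:  [   0   -5    3   15  -28 ]
R3 <- R3 - (32/11)*R2:  [       0        0  -229/11  -336/11    92/11 ]
R4 <- R4 - (15/11)*R2:  [       0        0  -107/11   -20/11  -368/11 ]
R4 <- R4 - (107/229)*R3:  [         0          0          0   2852/229  -8556/229 ]
Row echelon form:
[ 3     -4        2         5  |         -9 ]
[ 0  -11/3     28/3      37/3  |          4 ]
[ 0      0  -229/11   -336/11  |      92/11 ]
[ 0      0        0  2852/229  |  -8556/229 ]
Back-substitution:
v = (-8556/229) / (2852/229) = -3
u = (92/11 - (-336/11)*(-3)) / (-229/11) = 4
t = (4 - (28/3)*(4) - (37/3)*(-3)) / (-11/3) = -1
s = (-9 - (-4)*(-1) - (2)*(4) - (5)*(-3)) / 3 = -2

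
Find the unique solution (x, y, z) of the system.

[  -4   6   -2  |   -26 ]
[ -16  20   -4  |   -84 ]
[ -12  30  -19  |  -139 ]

(0, -4, 1)

Forward elimination on [A|b]:
R2 <- R2 - (4)*R1:  [  0  -4   4  20 ]
R3 <- R3 - (3)*R1:  [   0   12  -13  -61 ]
R3 <- R3 - (-3)*R2:  [  0   0  -1  -1 ]
Row echelon form:
[ -4   6  -2  |  -26 ]
[  0  -4   4  |   20 ]
[  0   0  -1  |   -1 ]
Back-substitution:
z = (-1) / -1 = 1
y = (20 - (4)*(1)) / -4 = -4
x = (-26 - (6)*(-4) - (-2)*(1)) / -4 = 0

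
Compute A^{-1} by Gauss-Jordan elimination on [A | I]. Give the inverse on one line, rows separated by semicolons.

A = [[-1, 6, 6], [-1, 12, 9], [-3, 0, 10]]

inverse = [-20 10 3; 17/6 -4/3 -1/2; -6 3 1]

Gauss-Jordan on [A | I]:
R1 <- (1/-1)*R1:  [  1  -6  -6  |  -1   0   0 ]
R2 <- R2 - (-1)*R1:  [  0   6   3  |  -1   1   0 ]
R3 <- R3 - (-3)*R1:  [   0  -18   -8  |   -3    0    1 ]
R2 <- (1/6)*R2:  [    0     1   1/2  |  -1/6   1/6     0 ]
R1 <- R1 - (-6)*R2:  [  1   0  -3  |  -2   1   0 ]
R3 <- R3 - (-18)*R2:  [  0   0   1  |  -6   3   1 ]
R1 <- R1 - (-3)*R3:  [   1    0    0  |  -20   10    3 ]
R2 <- R2 - (1/2)*R3:  [    0     1     0  |  17/6  -4/3  -1/2 ]
Right block of [I | A^{-1}] is the inverse:
[  -20    10     3 ]
[ 17/6  -4/3  -1/2 ]
[   -6     3     1 ]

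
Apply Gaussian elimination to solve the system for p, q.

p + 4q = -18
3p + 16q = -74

Forward elimination on [A|b]:
R2 <- R2 - (3)*R1:  [   0    4  -20 ]
Row echelon form:
[ 1  4  |  -18 ]
[ 0  4  |  -20 ]
Back-substitution:
q = (-20) / 4 = -5
p = (-18 - (4)*(-5)) / 1 = 2

(2, -5)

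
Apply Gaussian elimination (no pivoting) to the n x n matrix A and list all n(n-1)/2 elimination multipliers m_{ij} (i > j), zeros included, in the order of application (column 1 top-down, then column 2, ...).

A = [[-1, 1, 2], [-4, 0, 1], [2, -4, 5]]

Forward elimination:
R2 <- R2 - (4)*R1:  [  0  -4  -7 ]
R3 <- R3 - (-2)*R1:  [  0  -2   9 ]
R3 <- R3 - (1/2)*R2:  [    0     0  25/2 ]
Multipliers (in order of application): m_{21} = 4, m_{31} = -2, m_{32} = 1/2

multipliers: 4, -2, 1/2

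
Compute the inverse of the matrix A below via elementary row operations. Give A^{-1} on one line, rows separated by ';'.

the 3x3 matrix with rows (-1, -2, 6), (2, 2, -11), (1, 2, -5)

inverse = [6 1 5; -1/2 -1/2 1/2; 1 0 1]

Gauss-Jordan on [A | I]:
R1 <- (1/-1)*R1:  [  1   2  -6  |  -1   0   0 ]
R2 <- R2 - (2)*R1:  [  0  -2   1  |   2   1   0 ]
R3 <- R3 - (1)*R1:  [ 0  0  1  |  1  0  1 ]
R2 <- (1/-2)*R2:  [    0     1  -1/2  |    -1  -1/2     0 ]
R1 <- R1 - (2)*R2:  [  1   0  -5  |   1   1   0 ]
R1 <- R1 - (-5)*R3:  [ 1  0  0  |  6  1  5 ]
R2 <- R2 - (-1/2)*R3:  [    0     1     0  |  -1/2  -1/2   1/2 ]
Right block of [I | A^{-1}] is the inverse:
[    6     1    5 ]
[ -1/2  -1/2  1/2 ]
[    1     0    1 ]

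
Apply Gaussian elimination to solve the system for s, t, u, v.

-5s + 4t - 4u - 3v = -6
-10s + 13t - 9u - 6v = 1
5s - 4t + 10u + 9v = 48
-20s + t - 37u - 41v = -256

(-1, 3, 2, 5)

Forward elimination on [A|b]:
R2 <- R2 - (2)*R1:  [  0   5  -1   0  13 ]
R3 <- R3 - (-1)*R1:  [  0   0   6   6  42 ]
R4 <- R4 - (4)*R1:  [    0   -15   -21   -29  -232 ]
R4 <- R4 - (-3)*R2:  [    0     0   -24   -29  -193 ]
R4 <- R4 - (-4)*R3:  [   0    0    0   -5  -25 ]
Row echelon form:
[ -5  4  -4  -3  |   -6 ]
[  0  5  -1   0  |   13 ]
[  0  0   6   6  |   42 ]
[  0  0   0  -5  |  -25 ]
Back-substitution:
v = (-25) / -5 = 5
u = (42 - (6)*(5)) / 6 = 2
t = (13 - (-1)*(2)) / 5 = 3
s = (-6 - (4)*(3) - (-4)*(2) - (-3)*(5)) / -5 = -1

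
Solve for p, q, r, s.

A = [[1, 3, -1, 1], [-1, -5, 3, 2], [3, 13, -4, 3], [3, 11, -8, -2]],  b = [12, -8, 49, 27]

Forward elimination on [A|b]:
R2 <- R2 - (-1)*R1:  [  0  -2   2   3   4 ]
R3 <- R3 - (3)*R1:  [  0   4  -1   0  13 ]
R4 <- R4 - (3)*R1:  [  0   2  -5  -5  -9 ]
R3 <- R3 - (-2)*R2:  [  0   0   3   6  21 ]
R4 <- R4 - (-1)*R2:  [  0   0  -3  -2  -5 ]
R4 <- R4 - (-1)*R3:  [  0   0   0   4  16 ]
Row echelon form:
[ 1   3  -1  1  |  12 ]
[ 0  -2   2  3  |   4 ]
[ 0   0   3  6  |  21 ]
[ 0   0   0  4  |  16 ]
Back-substitution:
s = (16) / 4 = 4
r = (21 - (6)*(4)) / 3 = -1
q = (4 - (2)*(-1) - (3)*(4)) / -2 = 3
p = (12 - (3)*(3) - (-1)*(-1) - (1)*(4)) / 1 = -2

(-2, 3, -1, 4)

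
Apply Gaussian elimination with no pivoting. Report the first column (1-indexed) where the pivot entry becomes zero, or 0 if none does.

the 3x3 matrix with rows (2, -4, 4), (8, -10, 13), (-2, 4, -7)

first zero-pivot column = 0

Naive forward elimination:
R2 <- R2 - (4)*R1:  [  0   6  -3 ]
R3 <- R3 - (-1)*R1:  [  0   0  -3 ]
All pivots nonzero; naive elimination completes without hitting a zero pivot.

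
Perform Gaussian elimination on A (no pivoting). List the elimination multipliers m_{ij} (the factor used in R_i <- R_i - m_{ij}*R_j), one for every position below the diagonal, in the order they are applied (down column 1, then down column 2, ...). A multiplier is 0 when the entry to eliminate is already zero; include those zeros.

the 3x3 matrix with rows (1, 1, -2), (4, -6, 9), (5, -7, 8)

multipliers: 4, 5, 6/5

Forward elimination:
R2 <- R2 - (4)*R1:  [   0  -10   17 ]
R3 <- R3 - (5)*R1:  [   0  -12   18 ]
R3 <- R3 - (6/5)*R2:  [     0      0  -12/5 ]
Multipliers (in order of application): m_{21} = 4, m_{31} = 5, m_{32} = 6/5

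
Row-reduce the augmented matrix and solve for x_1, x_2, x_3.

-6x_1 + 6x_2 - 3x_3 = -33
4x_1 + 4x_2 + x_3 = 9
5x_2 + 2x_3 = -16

Forward elimination on [A|b]:
R2 <- R2 - (-2/3)*R1:  [   0    8   -1  -13 ]
R3 <- R3 - (5/8)*R2:  [     0      0   21/8  -63/8 ]
Row echelon form:
[ -6  6    -3  |    -33 ]
[  0  8    -1  |    -13 ]
[  0  0  21/8  |  -63/8 ]
Back-substitution:
x_3 = (-63/8) / (21/8) = -3
x_2 = (-13 - (-1)*(-3)) / 8 = -2
x_1 = (-33 - (6)*(-2) - (-3)*(-3)) / -6 = 5

(5, -2, -3)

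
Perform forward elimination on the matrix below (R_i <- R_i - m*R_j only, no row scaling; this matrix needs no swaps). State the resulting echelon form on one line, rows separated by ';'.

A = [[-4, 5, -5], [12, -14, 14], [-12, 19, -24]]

REF = [-4 5 -5; 0 1 -1; 0 0 -5]

Forward elimination:
R2 <- R2 - (-3)*R1:  [  0   1  -1 ]
R3 <- R3 - (3)*R1:  [  0   4  -9 ]
R3 <- R3 - (4)*R2:  [  0   0  -5 ]
Row echelon form:
[ -4  5  -5 ]
[  0  1  -1 ]
[  0  0  -5 ]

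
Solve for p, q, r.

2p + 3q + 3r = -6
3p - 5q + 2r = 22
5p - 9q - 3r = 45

Forward elimination on [A|b]:
R2 <- R2 - (3/2)*R1:  [     0  -19/2   -5/2     31 ]
R3 <- R3 - (5/2)*R1:  [     0  -33/2  -21/2     60 ]
R3 <- R3 - (33/19)*R2:  [       0        0  -117/19   117/19 ]
Row echelon form:
[ 2      3        3  |      -6 ]
[ 0  -19/2     -5/2  |      31 ]
[ 0      0  -117/19  |  117/19 ]
Back-substitution:
r = (117/19) / (-117/19) = -1
q = (31 - (-5/2)*(-1)) / (-19/2) = -3
p = (-6 - (3)*(-3) - (3)*(-1)) / 2 = 3

(3, -3, -1)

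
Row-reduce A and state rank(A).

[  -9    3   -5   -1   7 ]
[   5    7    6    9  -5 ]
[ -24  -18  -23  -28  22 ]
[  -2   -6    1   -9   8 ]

rank(A) = 3

Row reduction:
R2 <- R2 - (-5/9)*R1:  [     0   26/3   29/9   76/9  -10/9 ]
R3 <- R3 - (8/3)*R1:  [     0    -26  -29/3  -76/3   10/3 ]
R4 <- R4 - (2/9)*R1:  [     0  -20/3   19/9  -79/9   58/9 ]
R3 <- R3 - (-3)*R2:  [ 0  0  0  0  0 ]
R4 <- R4 - (-10/13)*R2:  [      0       0  179/39  -89/39  218/39 ]
R3 <-> R4   (pivot in column 3 was zero)
[ -9     3      -5      -1       7 ]
[  0  26/3    29/9    76/9   -10/9 ]
[  0     0  179/39  -89/39  218/39 ]
[  0     0       0       0       0 ]
Row echelon form:
[ -9     3      -5      -1       7 ]
[  0  26/3    29/9    76/9   -10/9 ]
[  0     0  179/39  -89/39  218/39 ]
[  0     0       0       0       0 ]
Nonzero rows / pivot columns: 3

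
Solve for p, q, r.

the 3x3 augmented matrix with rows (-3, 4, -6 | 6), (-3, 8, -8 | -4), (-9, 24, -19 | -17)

Forward elimination on [A|b]:
R2 <- R2 - (1)*R1:  [   0    4   -2  -10 ]
R3 <- R3 - (3)*R1:  [   0   12   -1  -35 ]
R3 <- R3 - (3)*R2:  [  0   0   5  -5 ]
Row echelon form:
[ -3  4  -6  |    6 ]
[  0  4  -2  |  -10 ]
[  0  0   5  |   -5 ]
Back-substitution:
r = (-5) / 5 = -1
q = (-10 - (-2)*(-1)) / 4 = -3
p = (6 - (4)*(-3) - (-6)*(-1)) / -3 = -4

(-4, -3, -1)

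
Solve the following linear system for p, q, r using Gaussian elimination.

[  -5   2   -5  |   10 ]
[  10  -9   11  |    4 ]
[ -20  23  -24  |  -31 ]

Forward elimination on [A|b]:
R2 <- R2 - (-2)*R1:  [  0  -5   1  24 ]
R3 <- R3 - (4)*R1:  [   0   15   -4  -71 ]
R3 <- R3 - (-3)*R2:  [  0   0  -1   1 ]
Row echelon form:
[ -5   2  -5  |  10 ]
[  0  -5   1  |  24 ]
[  0   0  -1  |   1 ]
Back-substitution:
r = (1) / -1 = -1
q = (24 - (1)*(-1)) / -5 = -5
p = (10 - (2)*(-5) - (-5)*(-1)) / -5 = -3

(-3, -5, -1)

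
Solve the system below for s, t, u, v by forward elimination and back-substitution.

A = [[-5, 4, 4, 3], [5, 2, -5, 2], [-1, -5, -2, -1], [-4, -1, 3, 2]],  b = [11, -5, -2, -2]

Forward elimination on [A|b]:
R2 <- R2 - (-1)*R1:  [  0   6  -1   5   6 ]
R3 <- R3 - (1/5)*R1:  [     0  -29/5  -14/5   -8/5  -21/5 ]
R4 <- R4 - (4/5)*R1:  [     0  -21/5   -1/5   -2/5  -54/5 ]
R3 <- R3 - (-29/30)*R2:  [       0        0  -113/30    97/30      8/5 ]
R4 <- R4 - (-7/10)*R2:  [     0      0  -9/10  31/10  -33/5 ]
R4 <- R4 - (27/113)*R3:  [        0         0         0   263/113  -789/113 ]
Row echelon form:
[ -5  4        4        3  |        11 ]
[  0  6       -1        5  |         6 ]
[  0  0  -113/30    97/30  |       8/5 ]
[  0  0        0  263/113  |  -789/113 ]
Back-substitution:
v = (-789/113) / (263/113) = -3
u = (8/5 - (97/30)*(-3)) / (-113/30) = -3
t = (6 - (-1)*(-3) - (5)*(-3)) / 6 = 3
s = (11 - (4)*(3) - (4)*(-3) - (3)*(-3)) / -5 = -4

(-4, 3, -3, -3)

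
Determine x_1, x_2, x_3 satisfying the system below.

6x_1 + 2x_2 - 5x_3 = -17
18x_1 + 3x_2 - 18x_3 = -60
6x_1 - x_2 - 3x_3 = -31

Forward elimination on [A|b]:
R2 <- R2 - (3)*R1:  [  0  -3  -3  -9 ]
R3 <- R3 - (1)*R1:  [   0   -3    2  -14 ]
R3 <- R3 - (1)*R2:  [  0   0   5  -5 ]
Row echelon form:
[ 6   2  -5  |  -17 ]
[ 0  -3  -3  |   -9 ]
[ 0   0   5  |   -5 ]
Back-substitution:
x_3 = (-5) / 5 = -1
x_2 = (-9 - (-3)*(-1)) / -3 = 4
x_1 = (-17 - (2)*(4) - (-5)*(-1)) / 6 = -5

(-5, 4, -1)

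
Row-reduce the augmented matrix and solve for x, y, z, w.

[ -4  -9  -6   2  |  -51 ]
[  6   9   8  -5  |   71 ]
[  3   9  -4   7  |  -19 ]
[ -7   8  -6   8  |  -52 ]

Forward elimination on [A|b]:
R2 <- R2 - (-3/2)*R1:  [     0   -9/2     -1     -2  -11/2 ]
R3 <- R3 - (-3/4)*R1:  [      0     9/4   -17/2    17/2  -229/4 ]
R4 <- R4 - (7/4)*R1:  [     0   95/4    9/2    9/2  149/4 ]
R3 <- R3 - (-1/2)*R2:  [    0     0    -9  15/2   -60 ]
R4 <- R4 - (-95/18)*R2:  [       0        0     -7/9  -109/18     74/9 ]
R4 <- R4 - (7/81)*R3:  [       0        0        0  -181/27   362/27 ]
Row echelon form:
[ -4    -9  -6        2  |     -51 ]
[  0  -9/2  -1       -2  |   -11/2 ]
[  0     0  -9     15/2  |     -60 ]
[  0     0   0  -181/27  |  362/27 ]
Back-substitution:
w = (362/27) / (-181/27) = -2
z = (-60 - (15/2)*(-2)) / -9 = 5
y = (-11/2 - (-1)*(5) - (-2)*(-2)) / (-9/2) = 1
x = (-51 - (-9)*(1) - (-6)*(5) - (2)*(-2)) / -4 = 2

(2, 1, 5, -2)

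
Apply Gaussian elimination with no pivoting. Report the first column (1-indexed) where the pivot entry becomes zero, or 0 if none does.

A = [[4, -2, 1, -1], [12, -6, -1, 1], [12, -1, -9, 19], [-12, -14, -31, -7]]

first zero-pivot column = 2

Naive forward elimination:
R2 <- R2 - (3)*R1:  [  0   0  -4   4 ]
R3 <- R3 - (3)*R1:  [   0    5  -12   22 ]
R4 <- R4 - (-3)*R1:  [   0  -20  -28  -10 ]
Matrix at this point:
[ 4   -2    1   -1 ]
[ 0    0   -4    4 ]
[ 0    5  -12   22 ]
[ 0  -20  -28  -10 ]
Pivot entry (2,2) is zero but row 3 has 5 in column 2 -> naive elimination stops; a row interchange (e.g. R2 <-> R3) would be required here.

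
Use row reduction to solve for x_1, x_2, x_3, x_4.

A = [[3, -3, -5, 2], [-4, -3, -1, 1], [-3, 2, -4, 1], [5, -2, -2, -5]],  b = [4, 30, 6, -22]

Forward elimination on [A|b]:
R2 <- R2 - (-4/3)*R1:  [     0     -7  -23/3   11/3  106/3 ]
R3 <- R3 - (-1)*R1:  [  0  -1  -9   3  10 ]
R4 <- R4 - (5/3)*R1:  [     0      3   19/3  -25/3  -86/3 ]
R3 <- R3 - (1/7)*R2:  [       0        0  -166/21    52/21   104/21 ]
R4 <- R4 - (-3/7)*R2:  [       0        0    64/21  -142/21  -284/21 ]
R4 <- R4 - (-32/83)*R3:  [       0        0        0  -482/83  -964/83 ]
Row echelon form:
[ 3  -3       -5        2  |        4 ]
[ 0  -7    -23/3     11/3  |    106/3 ]
[ 0   0  -166/21    52/21  |   104/21 ]
[ 0   0        0  -482/83  |  -964/83 ]
Back-substitution:
x_4 = (-964/83) / (-482/83) = 2
x_3 = (104/21 - (52/21)*(2)) / (-166/21) = 0
x_2 = (106/3 - (-23/3)*(0) - (11/3)*(2)) / -7 = -4
x_1 = (4 - (-3)*(-4) - (-5)*(0) - (2)*(2)) / 3 = -4

(-4, -4, 0, 2)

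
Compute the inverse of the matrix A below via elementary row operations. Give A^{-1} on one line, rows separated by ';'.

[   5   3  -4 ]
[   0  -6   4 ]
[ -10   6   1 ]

inverse = [1 9/10 2/5; 4/3 7/6 2/3; 2 2 1]

Gauss-Jordan on [A | I]:
R1 <- (1/5)*R1:  [    1   3/5  -4/5  |   1/5     0     0 ]
R3 <- R3 - (-10)*R1:  [  0  12  -7  |   2   0   1 ]
R2 <- (1/-6)*R2:  [    0     1  -2/3  |     0  -1/6     0 ]
R1 <- R1 - (3/5)*R2:  [    1     0  -2/5  |   1/5  1/10     0 ]
R3 <- R3 - (12)*R2:  [ 0  0  1  |  2  2  1 ]
R1 <- R1 - (-2/5)*R3:  [    1     0     0  |     1  9/10   2/5 ]
R2 <- R2 - (-2/3)*R3:  [   0    1    0  |  4/3  7/6  2/3 ]
Right block of [I | A^{-1}] is the inverse:
[   1  9/10  2/5 ]
[ 4/3   7/6  2/3 ]
[   2     2    1 ]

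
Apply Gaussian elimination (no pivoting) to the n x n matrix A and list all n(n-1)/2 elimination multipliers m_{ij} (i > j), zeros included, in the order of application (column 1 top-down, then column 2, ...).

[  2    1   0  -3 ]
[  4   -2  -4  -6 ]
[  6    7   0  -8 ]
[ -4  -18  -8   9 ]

multipliers: 2, 3, -2, -1, 4, -2

Forward elimination:
R2 <- R2 - (2)*R1:  [  0  -4  -4   0 ]
R3 <- R3 - (3)*R1:  [ 0  4  0  1 ]
R4 <- R4 - (-2)*R1:  [   0  -16   -8    3 ]
R3 <- R3 - (-1)*R2:  [  0   0  -4   1 ]
R4 <- R4 - (4)*R2:  [ 0  0  8  3 ]
R4 <- R4 - (-2)*R3:  [ 0  0  0  5 ]
Multipliers (in order of application): m_{21} = 2, m_{31} = 3, m_{41} = -2, m_{32} = -1, m_{42} = 4, m_{43} = -2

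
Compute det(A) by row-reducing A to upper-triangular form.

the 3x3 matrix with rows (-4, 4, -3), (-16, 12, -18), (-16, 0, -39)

Forward elimination:
R2 <- R2 - (4)*R1:  [  0  -4  -6 ]
R3 <- R3 - (4)*R1:  [   0  -16  -27 ]
R3 <- R3 - (4)*R2:  [  0   0  -3 ]
Upper-triangular form:
[ -4   4  -3 ]
[  0  -4  -6 ]
[  0   0  -3 ]
det(A) = (-1)^0 * (-4) * (-4) * (-3) = -48  (0 row swaps -> sign +1)

det(A) = -48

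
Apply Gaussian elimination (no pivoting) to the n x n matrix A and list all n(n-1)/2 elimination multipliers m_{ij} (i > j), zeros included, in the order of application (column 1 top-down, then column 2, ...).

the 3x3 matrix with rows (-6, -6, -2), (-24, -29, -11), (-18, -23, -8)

multipliers: 4, 3, 1

Forward elimination:
R2 <- R2 - (4)*R1:  [  0  -5  -3 ]
R3 <- R3 - (3)*R1:  [  0  -5  -2 ]
R3 <- R3 - (1)*R2:  [ 0  0  1 ]
Multipliers (in order of application): m_{21} = 4, m_{31} = 3, m_{32} = 1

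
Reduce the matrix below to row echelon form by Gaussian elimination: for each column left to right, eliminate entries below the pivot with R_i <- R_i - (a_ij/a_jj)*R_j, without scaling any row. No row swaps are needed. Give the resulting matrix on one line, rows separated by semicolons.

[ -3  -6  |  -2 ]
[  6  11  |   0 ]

Forward elimination:
R2 <- R2 - (-2)*R1:  [  0  -1  -4 ]
Row echelon form:
[ -3  -6  |  -2 ]
[  0  -1  |  -4 ]

REF = [-3 -6 -2; 0 -1 -4]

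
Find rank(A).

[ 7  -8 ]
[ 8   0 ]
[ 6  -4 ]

Row reduction:
R2 <- R2 - (8/7)*R1:  [    0  64/7 ]
R3 <- R3 - (6/7)*R1:  [    0  20/7 ]
R3 <- R3 - (5/16)*R2:  [ 0  0 ]
Row echelon form:
[ 7    -8 ]
[ 0  64/7 ]
[ 0     0 ]
Nonzero rows / pivot columns: 2

rank(A) = 2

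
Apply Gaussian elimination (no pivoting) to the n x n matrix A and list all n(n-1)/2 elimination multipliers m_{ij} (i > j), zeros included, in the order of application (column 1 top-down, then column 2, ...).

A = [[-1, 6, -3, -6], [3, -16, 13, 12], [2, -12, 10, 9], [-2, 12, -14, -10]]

multipliers: -3, -2, 2, 0, 0, -2

Forward elimination:
R2 <- R2 - (-3)*R1:  [  0   2   4  -6 ]
R3 <- R3 - (-2)*R1:  [  0   0   4  -3 ]
R4 <- R4 - (2)*R1:  [  0   0  -8   2 ]
R3: entry in column 2 is already 0 -> m_{32} = 0 (no row operation needed)
R4: entry in column 2 is already 0 -> m_{42} = 0 (no row operation needed)
R4 <- R4 - (-2)*R3:  [  0   0   0  -4 ]
Multipliers (in order of application): m_{21} = -3, m_{31} = -2, m_{41} = 2, m_{32} = 0, m_{42} = 0, m_{43} = -2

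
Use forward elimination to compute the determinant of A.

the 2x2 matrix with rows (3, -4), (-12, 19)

Forward elimination:
R2 <- R2 - (-4)*R1:  [ 0  3 ]
Upper-triangular form:
[ 3  -4 ]
[ 0   3 ]
det(A) = (-1)^0 * (3) * (3) = 9  (0 row swaps -> sign +1)

det(A) = 9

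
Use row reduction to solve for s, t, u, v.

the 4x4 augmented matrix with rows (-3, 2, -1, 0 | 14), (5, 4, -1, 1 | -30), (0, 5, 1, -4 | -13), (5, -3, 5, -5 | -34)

Forward elimination on [A|b]:
R2 <- R2 - (-5/3)*R1:  [     0   22/3   -8/3      1  -20/3 ]
R4 <- R4 - (-5/3)*R1:  [     0    1/3   10/3     -5  -32/3 ]
R3 <- R3 - (15/22)*R2:  [       0        0    31/11  -103/22   -93/11 ]
R4 <- R4 - (1/22)*R2:  [       0        0    38/11  -111/22  -114/11 ]
R4 <- R4 - (38/31)*R3:  [     0      0      0  43/62      0 ]
Row echelon form:
[ -3     2     -1        0  |      14 ]
[  0  22/3   -8/3        1  |   -20/3 ]
[  0     0  31/11  -103/22  |  -93/11 ]
[  0     0      0    43/62  |       0 ]
Back-substitution:
v = (0) / (43/62) = 0
u = (-93/11 - (-103/22)*(0)) / (31/11) = -3
t = (-20/3 - (-8/3)*(-3) - (1)*(0)) / (22/3) = -2
s = (14 - (2)*(-2) - (-1)*(-3)) / -3 = -5

(-5, -2, -3, 0)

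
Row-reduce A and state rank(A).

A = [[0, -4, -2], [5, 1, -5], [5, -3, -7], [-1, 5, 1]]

rank(A) = 3

Row reduction:
R1 <-> R2   (pivot in column 1 was zero)
[  5   1  -5 ]
[  0  -4  -2 ]
[  5  -3  -7 ]
[ -1   5   1 ]
R3 <- R3 - (1)*R1:  [  0  -4  -2 ]
R4 <- R4 - (-1/5)*R1:  [    0  26/5     0 ]
R3 <- R3 - (1)*R2:  [ 0  0  0 ]
R4 <- R4 - (-13/10)*R2:  [     0      0  -13/5 ]
R3 <-> R4   (pivot in column 3 was zero)
[ 5   1     -5 ]
[ 0  -4     -2 ]
[ 0   0  -13/5 ]
[ 0   0      0 ]
Row echelon form:
[ 5   1     -5 ]
[ 0  -4     -2 ]
[ 0   0  -13/5 ]
[ 0   0      0 ]
Nonzero rows / pivot columns: 3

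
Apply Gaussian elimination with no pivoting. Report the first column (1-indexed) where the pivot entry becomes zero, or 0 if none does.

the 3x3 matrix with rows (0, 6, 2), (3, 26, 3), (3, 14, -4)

first zero-pivot column = 1

Naive forward elimination:
Pivot entry (1,1) is zero but row 2 has 3 in column 1 -> naive elimination stops; a row interchange (e.g. R1 <-> R2) would be required here.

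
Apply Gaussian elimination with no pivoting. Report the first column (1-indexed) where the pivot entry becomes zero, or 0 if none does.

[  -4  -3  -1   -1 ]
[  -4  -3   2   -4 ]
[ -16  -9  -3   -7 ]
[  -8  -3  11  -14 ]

Naive forward elimination:
R2 <- R2 - (1)*R1:  [  0   0   3  -3 ]
R3 <- R3 - (4)*R1:  [  0   3   1  -3 ]
R4 <- R4 - (2)*R1:  [   0    3   13  -12 ]
Matrix at this point:
[ -4  -3  -1   -1 ]
[  0   0   3   -3 ]
[  0   3   1   -3 ]
[  0   3  13  -12 ]
Pivot entry (2,2) is zero but row 3 has 3 in column 2 -> naive elimination stops; a row interchange (e.g. R2 <-> R3) would be required here.

first zero-pivot column = 2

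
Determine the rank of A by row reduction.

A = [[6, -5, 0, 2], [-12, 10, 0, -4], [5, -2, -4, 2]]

rank(A) = 2

Row reduction:
R2 <- R2 - (-2)*R1:  [ 0  0  0  0 ]
R3 <- R3 - (5/6)*R1:  [    0  13/6    -4   1/3 ]
R2 <-> R3   (pivot in column 2 was zero)
[ 6    -5   0    2 ]
[ 0  13/6  -4  1/3 ]
[ 0     0   0    0 ]
Row echelon form:
[ 6    -5   0    2 ]
[ 0  13/6  -4  1/3 ]
[ 0     0   0    0 ]
Nonzero rows / pivot columns: 2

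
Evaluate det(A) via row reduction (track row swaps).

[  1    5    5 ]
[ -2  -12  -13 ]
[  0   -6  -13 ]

det(A) = 8

Forward elimination:
R2 <- R2 - (-2)*R1:  [  0  -2  -3 ]
R3 <- R3 - (3)*R2:  [  0   0  -4 ]
Upper-triangular form:
[ 1   5   5 ]
[ 0  -2  -3 ]
[ 0   0  -4 ]
det(A) = (-1)^0 * (1) * (-2) * (-4) = 8  (0 row swaps -> sign +1)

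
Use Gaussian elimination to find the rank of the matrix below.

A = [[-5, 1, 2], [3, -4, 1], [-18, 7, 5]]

Row reduction:
R2 <- R2 - (-3/5)*R1:  [     0  -17/5   11/5 ]
R3 <- R3 - (18/5)*R1:  [     0   17/5  -11/5 ]
R3 <- R3 - (-1)*R2:  [ 0  0  0 ]
Row echelon form:
[ -5      1     2 ]
[  0  -17/5  11/5 ]
[  0      0     0 ]
Nonzero rows / pivot columns: 2

rank(A) = 2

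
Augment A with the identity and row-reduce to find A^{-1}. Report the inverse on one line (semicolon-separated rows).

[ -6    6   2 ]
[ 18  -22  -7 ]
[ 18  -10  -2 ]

Gauss-Jordan on [A | I]:
R1 <- (1/-6)*R1:  [    1    -1  -1/3  |  -1/6     0     0 ]
R2 <- R2 - (18)*R1:  [  0  -4  -1  |   3   1   0 ]
R3 <- R3 - (18)*R1:  [ 0  8  4  |  3  0  1 ]
R2 <- (1/-4)*R2:  [    0     1   1/4  |  -3/4  -1/4     0 ]
R1 <- R1 - (-1)*R2:  [      1       0   -1/12  |  -11/12    -1/4       0 ]
R3 <- R3 - (8)*R2:  [ 0  0  2  |  9  2  1 ]
R3 <- (1/2)*R3:  [   0    0    1  |  9/2    1  1/2 ]
R1 <- R1 - (-1/12)*R3:  [      1       0       0  |  -13/24    -1/6    1/24 ]
R2 <- R2 - (1/4)*R3:  [     0      1      0  |  -15/8   -1/2   -1/8 ]
Right block of [I | A^{-1}] is the inverse:
[ -13/24  -1/6  1/24 ]
[  -15/8  -1/2  -1/8 ]
[    9/2     1   1/2 ]

inverse = [-13/24 -1/6 1/24; -15/8 -1/2 -1/8; 9/2 1 1/2]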